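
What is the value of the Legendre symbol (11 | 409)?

Reciprocity: 11 ≡ 3 and 409 ≡ 1 (mod 4), so (11/409) = +(409/11).
Reduce top mod 11: now compute (2/11).
Pull out 2: since 11 ≡ 3 (mod 8), (2/11) = -1.
Reached (1/11) = 1. Collecting the sign flips along the way, the symbol is -1.

-1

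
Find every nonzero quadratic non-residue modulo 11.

2,6,7,8,10

Square k = 1,…,5 (k and 11−k give the same square):
1²=1, 2²=4, 3²=9, 4²≡5, 5²≡3 (mod 11).
The residues are {1, 3, 4, 5, 9}; the non-residues are the remaining 5 nonzero classes.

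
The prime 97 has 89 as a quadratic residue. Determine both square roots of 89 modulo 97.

34, 63

97 ≡ 1 (mod 4), so we find a root by search.
Trying successive values, 34² = 1156 ≡ 89 (mod 97). The other root is 97 − 34 = 63.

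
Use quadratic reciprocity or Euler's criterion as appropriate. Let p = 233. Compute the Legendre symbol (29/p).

Reciprocity: 29 ≡ 1 and 233 ≡ 1 (mod 4), so (29/233) = +(233/29).
Reduce top mod 29: now compute (1/29).
Reached (1/29) = 1. Collecting the sign flips along the way, the symbol is +1.

1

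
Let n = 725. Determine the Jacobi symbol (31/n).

Reciprocity: 31 ≡ 3 and 725 ≡ 1 (mod 4), so (31/725) = +(725/31).
Reduce top mod 31: now compute (12/31).
Pull out 2^2: since 31 ≡ 7 (mod 8), (2/31) = +1, so (2/31)^2 = +1.
Reciprocity: 3 ≡ 3 and 31 ≡ 3 (mod 4), so (3/31) = −(31/3).
Reduce top mod 3: now compute (1/3).
Reached (1/3) = 1. Collecting the sign flips along the way, the symbol is -1.

-1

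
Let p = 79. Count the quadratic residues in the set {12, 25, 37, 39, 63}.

1

(12/79) = -1 → non-residue.
(25/79) = +1 → QR.
(37/79) = -1 → non-residue.
(39/79) = -1 → non-residue.
(63/79) = -1 → non-residue.
Total quadratic residues among the 5: 1.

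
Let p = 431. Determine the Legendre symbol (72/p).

1

Euler's criterion: (72/431) ≡ 72^215 (mod 431).
72^2 ≡ 12 (mod 431)
72^4 ≡ 144 (mod 431)
72^8 ≡ 48 (mod 431)
72^16 ≡ 149 (mod 431)
72^32 ≡ 220 (mod 431)
72^64 ≡ 128 (mod 431)
72^128 ≡ 6 (mod 431)
72^215 = 72^(128+64+16+4+2+1) ≡ 1 (mod 431).
Result is 1, so (72/431) = 1.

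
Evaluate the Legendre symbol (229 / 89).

Euler's criterion: (229/89) ≡ 51^44 (mod 89).
51^2 ≡ 20 (mod 89)
51^4 ≡ 44 (mod 89)
51^8 ≡ 67 (mod 89)
51^16 ≡ 39 (mod 89)
51^32 ≡ 8 (mod 89)
51^44 = 51^(32+8+4) ≡ 88 (mod 89).
Result is 88 ≡ −1, so (229/89) = −1.

-1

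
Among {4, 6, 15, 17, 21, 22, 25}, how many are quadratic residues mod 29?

(4/29) = +1 → QR.
(6/29) = +1 → QR.
(15/29) = -1 → non-residue.
(17/29) = -1 → non-residue.
(21/29) = -1 → non-residue.
(22/29) = +1 → QR.
(25/29) = +1 → QR.
Total quadratic residues among the 7: 4.

4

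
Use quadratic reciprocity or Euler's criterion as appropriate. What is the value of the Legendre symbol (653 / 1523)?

1

Reciprocity: 653 ≡ 1 and 1523 ≡ 3 (mod 4), so (653/1523) = +(1523/653).
Reduce top mod 653: now compute (217/653).
Reciprocity: 217 ≡ 1 and 653 ≡ 1 (mod 4), so (217/653) = +(653/217).
Reduce top mod 217: now compute (2/217).
Pull out 2: since 217 ≡ 1 (mod 8), (2/217) = +1.
Reached (1/217) = 1. Collecting the sign flips along the way, the symbol is +1.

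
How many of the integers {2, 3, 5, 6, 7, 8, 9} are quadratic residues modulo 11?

(2/11) = -1 → non-residue.
(3/11) = +1 → QR.
(5/11) = +1 → QR.
(6/11) = -1 → non-residue.
(7/11) = -1 → non-residue.
(8/11) = -1 → non-residue.
(9/11) = +1 → QR.
Total quadratic residues among the 7: 3.

3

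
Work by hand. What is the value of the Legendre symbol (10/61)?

-1

Euler's criterion: (10/61) ≡ 10^30 (mod 61).
10^2 ≡ 39 (mod 61)
10^4 ≡ 57 (mod 61)
10^8 ≡ 16 (mod 61)
10^16 ≡ 12 (mod 61)
10^30 = 10^(16+8+4+2) ≡ 60 (mod 61).
Result is 60 ≡ −1, so (10/61) = −1.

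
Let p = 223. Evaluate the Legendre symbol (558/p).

First reduce: 558 ≡ 112 (mod 223).
Pull out 2^4: since 223 ≡ 7 (mod 8), (2/223) = +1, so (2/223)^4 = +1.
Reciprocity: 7 ≡ 3 and 223 ≡ 3 (mod 4), so (7/223) = −(223/7).
Reduce top mod 7: now compute (6/7).
Pull out 2: since 7 ≡ 7 (mod 8), (2/7) = +1.
Reciprocity: 3 ≡ 3 and 7 ≡ 3 (mod 4), so (3/7) = −(7/3).
Reduce top mod 3: now compute (1/3).
Reached (1/3) = 1. Collecting the sign flips along the way, the symbol is +1.

1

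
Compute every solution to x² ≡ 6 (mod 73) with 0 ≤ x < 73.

15, 58

73 ≡ 1 (mod 4), so we find a root by search.
Trying successive values, 15² = 225 ≡ 6 (mod 73). The other root is 73 − 15 = 58.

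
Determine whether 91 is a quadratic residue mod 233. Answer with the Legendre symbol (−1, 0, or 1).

1

Euler's criterion: (91/233) ≡ 91^116 (mod 233).
91^2 ≡ 126 (mod 233)
91^4 ≡ 32 (mod 233)
91^8 ≡ 92 (mod 233)
91^16 ≡ 76 (mod 233)
91^32 ≡ 184 (mod 233)
91^64 ≡ 71 (mod 233)
91^116 = 91^(64+32+16+4) ≡ 1 (mod 233).
Result is 1, so (91/233) = 1.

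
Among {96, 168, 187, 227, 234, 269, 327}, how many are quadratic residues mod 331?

(96/331) = +1 → QR.
(168/331) = -1 → non-residue.
(187/331) = -1 → non-residue.
(227/331) = -1 → non-residue.
(234/331) = +1 → QR.
(269/331) = +1 → QR.
(327/331) = -1 → non-residue.
Total quadratic residues among the 7: 3.

3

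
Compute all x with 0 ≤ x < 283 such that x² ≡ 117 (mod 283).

Since 283 ≡ 3 (mod 4), a square root of 117 is 117^((283+1)/4) = 117^71 mod 283.
Repeated squaring: 117^2≡105, 117^4≡271, 117^8≡144, 117^16≡77, 117^32≡269, 117^64≡196 (mod 283).
117^71 = 117^(64+4+2+1) ≡ 263 (mod 283).
Check: 263² = 69169 ≡ 117 (mod 283). The two roots are 20 and 263.

20, 263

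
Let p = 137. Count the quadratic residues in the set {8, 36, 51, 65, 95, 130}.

(8/137) = +1 → QR.
(36/137) = +1 → QR.
(51/137) = -1 → non-residue.
(65/137) = +1 → QR.
(95/137) = -1 → non-residue.
(130/137) = +1 → QR.
Total quadratic residues among the 6: 4.

4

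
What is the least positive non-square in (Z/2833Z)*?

5

(2/2833) = +1, so 2 is a residue.
(3/2833) = +1, so 3 is a residue.
(4/2833) = +1, so 4 is a residue.
(5/2833) = −1, so 5 is the smallest positive non-residue mod 2833.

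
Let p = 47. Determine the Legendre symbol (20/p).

Pull out 2^2: since 47 ≡ 7 (mod 8), (2/47) = +1, so (2/47)^2 = +1.
Reciprocity: 5 ≡ 1 and 47 ≡ 3 (mod 4), so (5/47) = +(47/5).
Reduce top mod 5: now compute (2/5).
Pull out 2: since 5 ≡ 5 (mod 8), (2/5) = -1.
Reached (1/5) = 1. Collecting the sign flips along the way, the symbol is -1.

-1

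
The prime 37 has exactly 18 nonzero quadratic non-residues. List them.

2, 5, 6, 8, 13, 14, 15, 17, 18, 19, 20, 22, 23, 24, 29, 31, 32, 35

Square k = 1,…,18 (k and 37−k give the same square):
1²=1, 2²=4, 3²=9, 4²=16, 5²=25, 6²=36, 7²≡12, 8²≡27, 9²≡7, 10²≡26, 11²≡10, 12²≡33, 13²≡21, 14²≡11, 15²≡3, 16²≡34, 17²≡30, 18²≡28 (mod 37).
The residues are {1, 3, 4, 7, 9, 10, 11, 12, 16, 21, 25, 26, 27, 28, 30, 33, 34, 36}; the non-residues are the remaining 18 nonzero classes.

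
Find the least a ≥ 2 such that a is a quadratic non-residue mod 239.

(2/239) = +1, so 2 is a residue.
(3/239) = +1, so 3 is a residue.
(4/239) = +1, so 4 is a residue.
(5/239) = +1, so 5 is a residue.
(6/239) = +1, so 6 is a residue.
(7/239) = −1, so 7 is the smallest positive non-residue mod 239.

7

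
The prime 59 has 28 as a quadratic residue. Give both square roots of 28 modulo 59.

Since 59 ≡ 3 (mod 4), a square root of 28 is 28^((59+1)/4) = 28^15 mod 59.
Repeated squaring: 28^2≡17, 28^4≡53, 28^8≡36 (mod 59).
28^15 = 28^(8+4+2+1) ≡ 21 (mod 59).
Check: 21² = 441 ≡ 28 (mod 59). The two roots are 21 and 38.

21, 38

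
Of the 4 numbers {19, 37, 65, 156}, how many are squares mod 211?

3

(19/211) = +1 → QR.
(37/211) = +1 → QR.
(65/211) = +1 → QR.
(156/211) = -1 → non-residue.
Total quadratic residues among the 4: 3.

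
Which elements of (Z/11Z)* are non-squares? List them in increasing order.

2,6,7,8,10

Square k = 1,…,5 (k and 11−k give the same square):
1²=1, 2²=4, 3²=9, 4²≡5, 5²≡3 (mod 11).
The residues are {1, 3, 4, 5, 9}; the non-residues are the remaining 5 nonzero classes.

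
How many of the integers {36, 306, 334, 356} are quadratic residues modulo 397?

(36/397) = +1 → QR.
(306/397) = +1 → QR.
(334/397) = -1 → non-residue.
(356/397) = -1 → non-residue.
Total quadratic residues among the 4: 2.

2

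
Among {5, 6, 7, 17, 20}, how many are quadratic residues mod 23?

1

(5/23) = -1 → non-residue.
(6/23) = +1 → QR.
(7/23) = -1 → non-residue.
(17/23) = -1 → non-residue.
(20/23) = -1 → non-residue.
Total quadratic residues among the 5: 1.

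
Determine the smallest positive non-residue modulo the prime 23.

(2/23) = +1, so 2 is a residue.
(3/23) = +1, so 3 is a residue.
(4/23) = +1, so 4 is a residue.
(5/23) = −1, so 5 is the smallest positive non-residue mod 23.

5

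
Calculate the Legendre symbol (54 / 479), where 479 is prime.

Euler's criterion: (54/479) ≡ 54^239 (mod 479).
54^2 ≡ 42 (mod 479)
54^4 ≡ 327 (mod 479)
54^8 ≡ 112 (mod 479)
54^16 ≡ 90 (mod 479)
54^32 ≡ 436 (mod 479)
54^64 ≡ 412 (mod 479)
54^128 ≡ 178 (mod 479)
54^239 = 54^(128+64+32+8+4+2+1) ≡ 1 (mod 479).
Result is 1, so (54/479) = 1.

1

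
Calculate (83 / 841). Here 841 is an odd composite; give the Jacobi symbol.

1

Reciprocity: 83 ≡ 3 and 841 ≡ 1 (mod 4), so (83/841) = +(841/83).
Reduce top mod 83: now compute (11/83).
Reciprocity: 11 ≡ 3 and 83 ≡ 3 (mod 4), so (11/83) = −(83/11).
Reduce top mod 11: now compute (6/11).
Pull out 2: since 11 ≡ 3 (mod 8), (2/11) = -1.
Reciprocity: 3 ≡ 3 and 11 ≡ 3 (mod 4), so (3/11) = −(11/3).
Reduce top mod 3: now compute (2/3).
Pull out 2: since 3 ≡ 3 (mod 8), (2/3) = -1.
Reached (1/3) = 1. Collecting the sign flips along the way, the symbol is +1.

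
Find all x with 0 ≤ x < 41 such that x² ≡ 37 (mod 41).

41 ≡ 1 (mod 4), so we find a root by search.
Trying successive values, 18² = 324 ≡ 37 (mod 41). The other root is 41 − 18 = 23.

18, 23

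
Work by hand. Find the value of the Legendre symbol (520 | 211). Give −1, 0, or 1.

-1

First reduce: 520 ≡ 98 (mod 211).
Pull out 2: since 211 ≡ 3 (mod 8), (2/211) = -1.
Reciprocity: 49 ≡ 1 and 211 ≡ 3 (mod 4), so (49/211) = +(211/49).
Reduce top mod 49: now compute (15/49).
Reciprocity: 15 ≡ 3 and 49 ≡ 1 (mod 4), so (15/49) = +(49/15).
Reduce top mod 15: now compute (4/15).
Pull out 2^2: since 15 ≡ 7 (mod 8), (2/15) = +1, so (2/15)^2 = +1.
Reached (1/15) = 1. Collecting the sign flips along the way, the symbol is -1.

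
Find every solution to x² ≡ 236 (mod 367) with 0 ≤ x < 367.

Since 367 ≡ 3 (mod 4), a square root of 236 is 236^((367+1)/4) = 236^92 mod 367.
Repeated squaring: 236^2≡279, 236^4≡37, 236^8≡268, 236^16≡259, 236^32≡287, 236^64≡161 (mod 367).
236^92 = 236^(64+16+8+4) ≡ 128 (mod 367).
Check: 128² = 16384 ≡ 236 (mod 367). The two roots are 128 and 239.

128, 239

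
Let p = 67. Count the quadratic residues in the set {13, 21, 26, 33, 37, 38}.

4

(13/67) = -1 → non-residue.
(21/67) = +1 → QR.
(26/67) = +1 → QR.
(33/67) = +1 → QR.
(37/67) = +1 → QR.
(38/67) = -1 → non-residue.
Total quadratic residues among the 6: 4.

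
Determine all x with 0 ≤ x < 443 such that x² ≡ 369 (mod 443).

66, 377

Since 443 ≡ 3 (mod 4), a square root of 369 is 369^((443+1)/4) = 369^111 mod 443.
Repeated squaring: 369^2≡160, 369^4≡349, 369^8≡419, 369^16≡133, 369^32≡412, 369^64≡75 (mod 443).
369^111 = 369^(64+32+8+4+2+1) ≡ 66 (mod 443).
Check: 66² = 4356 ≡ 369 (mod 443). The two roots are 66 and 377.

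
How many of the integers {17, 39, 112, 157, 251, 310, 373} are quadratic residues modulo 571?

(17/571) = -1 → non-residue.
(39/571) = -1 → non-residue.
(112/571) = -1 → non-residue.
(157/571) = +1 → QR.
(251/571) = -1 → non-residue.
(310/571) = -1 → non-residue.
(373/571) = +1 → QR.
Total quadratic residues among the 7: 2.

2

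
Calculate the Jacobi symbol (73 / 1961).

Reciprocity: 73 ≡ 1 and 1961 ≡ 1 (mod 4), so (73/1961) = +(1961/73).
Reduce top mod 73: now compute (63/73).
Reciprocity: 63 ≡ 3 and 73 ≡ 1 (mod 4), so (63/73) = +(73/63).
Reduce top mod 63: now compute (10/63).
Pull out 2: since 63 ≡ 7 (mod 8), (2/63) = +1.
Reciprocity: 5 ≡ 1 and 63 ≡ 3 (mod 4), so (5/63) = +(63/5).
Reduce top mod 5: now compute (3/5).
Reciprocity: 3 ≡ 3 and 5 ≡ 1 (mod 4), so (3/5) = +(5/3).
Reduce top mod 3: now compute (2/3).
Pull out 2: since 3 ≡ 3 (mod 8), (2/3) = -1.
Reached (1/3) = 1. Collecting the sign flips along the way, the symbol is -1.

-1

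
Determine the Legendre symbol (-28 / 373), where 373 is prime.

1

Euler's criterion: (-28/373) ≡ 345^186 (mod 373).
345^2 ≡ 38 (mod 373)
345^4 ≡ 325 (mod 373)
345^8 ≡ 66 (mod 373)
345^16 ≡ 253 (mod 373)
345^32 ≡ 226 (mod 373)
345^64 ≡ 348 (mod 373)
345^128 ≡ 252 (mod 373)
345^186 = 345^(128+32+16+8+2) ≡ 1 (mod 373).
Result is 1, so (-28/373) = 1.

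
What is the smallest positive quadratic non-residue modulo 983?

(2/983) = +1, so 2 is a residue.
(3/983) = +1, so 3 is a residue.
(4/983) = +1, so 4 is a residue.
(5/983) = −1, so 5 is the smallest positive non-residue mod 983.

5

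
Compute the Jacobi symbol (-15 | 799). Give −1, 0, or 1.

First reduce: -15 ≡ 784 (mod 799).
Pull out 2^4: since 799 ≡ 7 (mod 8), (2/799) = +1, so (2/799)^4 = +1.
Reciprocity: 49 ≡ 1 and 799 ≡ 3 (mod 4), so (49/799) = +(799/49).
Reduce top mod 49: now compute (15/49).
Reciprocity: 15 ≡ 3 and 49 ≡ 1 (mod 4), so (15/49) = +(49/15).
Reduce top mod 15: now compute (4/15).
Pull out 2^2: since 15 ≡ 7 (mod 8), (2/15) = +1, so (2/15)^2 = +1.
Reached (1/15) = 1. Collecting the sign flips along the way, the symbol is +1.

1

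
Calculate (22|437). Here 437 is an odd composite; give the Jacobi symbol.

1

Pull out 2: since 437 ≡ 5 (mod 8), (2/437) = -1.
Reciprocity: 11 ≡ 3 and 437 ≡ 1 (mod 4), so (11/437) = +(437/11).
Reduce top mod 11: now compute (8/11).
Pull out 2^3: since 11 ≡ 3 (mod 8), (2/11) = -1, so (2/11)^3 = -1.
Reached (1/11) = 1. Collecting the sign flips along the way, the symbol is +1.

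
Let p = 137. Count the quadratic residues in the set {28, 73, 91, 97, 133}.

3

(28/137) = +1 → QR.
(73/137) = +1 → QR.
(91/137) = -1 → non-residue.
(97/137) = -1 → non-residue.
(133/137) = +1 → QR.
Total quadratic residues among the 5: 3.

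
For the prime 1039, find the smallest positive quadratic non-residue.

3

(2/1039) = +1, so 2 is a residue.
(3/1039) = −1, so 3 is the smallest positive non-residue mod 1039.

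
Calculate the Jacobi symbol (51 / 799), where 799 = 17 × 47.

0

Reciprocity: 51 ≡ 3 and 799 ≡ 3 (mod 4), so (51/799) = −(799/51).
Reduce top mod 51: now compute (34/51).
Pull out 2: since 51 ≡ 3 (mod 8), (2/51) = -1.
Reciprocity: 17 ≡ 1 and 51 ≡ 3 (mod 4), so (17/51) = +(51/17).
Reduce top mod 17: now compute (0/17).
Top reduces to 0: gcd > 1, so the symbol is 0.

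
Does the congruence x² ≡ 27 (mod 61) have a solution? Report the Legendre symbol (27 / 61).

1

Reciprocity: 27 ≡ 3 and 61 ≡ 1 (mod 4), so (27/61) = +(61/27).
Reduce top mod 27: now compute (7/27).
Reciprocity: 7 ≡ 3 and 27 ≡ 3 (mod 4), so (7/27) = −(27/7).
Reduce top mod 7: now compute (6/7).
Pull out 2: since 7 ≡ 7 (mod 8), (2/7) = +1.
Reciprocity: 3 ≡ 3 and 7 ≡ 3 (mod 4), so (3/7) = −(7/3).
Reduce top mod 3: now compute (1/3).
Reached (1/3) = 1. Collecting the sign flips along the way, the symbol is +1.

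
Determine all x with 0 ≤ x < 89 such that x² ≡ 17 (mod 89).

89 ≡ 1 (mod 4), so we find a root by search.
Trying successive values, 27² = 729 ≡ 17 (mod 89). The other root is 89 − 27 = 62.

27, 62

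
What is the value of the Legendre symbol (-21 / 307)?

1

Euler's criterion: (-21/307) ≡ 286^153 (mod 307).
286^2 ≡ 134 (mod 307)
286^4 ≡ 150 (mod 307)
286^8 ≡ 89 (mod 307)
286^16 ≡ 246 (mod 307)
286^32 ≡ 37 (mod 307)
286^64 ≡ 141 (mod 307)
286^128 ≡ 233 (mod 307)
286^153 = 286^(128+16+8+1) ≡ 1 (mod 307).
Result is 1, so (-21/307) = 1.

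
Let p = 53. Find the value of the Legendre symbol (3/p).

-1

Euler's criterion: (3/53) ≡ 3^26 (mod 53).
3^2 ≡ 9 (mod 53)
3^4 ≡ 28 (mod 53)
3^8 ≡ 42 (mod 53)
3^16 ≡ 15 (mod 53)
3^26 = 3^(16+8+2) ≡ 52 (mod 53).
Result is 52 ≡ −1, so (3/53) = −1.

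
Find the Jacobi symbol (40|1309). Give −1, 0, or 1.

-1

Pull out 2^3: since 1309 ≡ 5 (mod 8), (2/1309) = -1, so (2/1309)^3 = -1.
Reciprocity: 5 ≡ 1 and 1309 ≡ 1 (mod 4), so (5/1309) = +(1309/5).
Reduce top mod 5: now compute (4/5).
Pull out 2^2: since 5 ≡ 5 (mod 8), (2/5) = -1, so (2/5)^2 = +1.
Reached (1/5) = 1. Collecting the sign flips along the way, the symbol is -1.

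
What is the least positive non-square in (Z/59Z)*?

2

(2/59) = −1, so 2 is the smallest positive non-residue mod 59.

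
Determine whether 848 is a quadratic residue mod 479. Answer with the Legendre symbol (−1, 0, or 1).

First reduce: 848 ≡ 369 (mod 479).
Reciprocity: 369 ≡ 1 and 479 ≡ 3 (mod 4), so (369/479) = +(479/369).
Reduce top mod 369: now compute (110/369).
Pull out 2: since 369 ≡ 1 (mod 8), (2/369) = +1.
Reciprocity: 55 ≡ 3 and 369 ≡ 1 (mod 4), so (55/369) = +(369/55).
Reduce top mod 55: now compute (39/55).
Reciprocity: 39 ≡ 3 and 55 ≡ 3 (mod 4), so (39/55) = −(55/39).
Reduce top mod 39: now compute (16/39).
Pull out 2^4: since 39 ≡ 7 (mod 8), (2/39) = +1, so (2/39)^4 = +1.
Reached (1/39) = 1. Collecting the sign flips along the way, the symbol is -1.

-1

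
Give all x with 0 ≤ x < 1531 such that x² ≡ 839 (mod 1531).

488, 1043

Since 1531 ≡ 3 (mod 4), a square root of 839 is 839^((1531+1)/4) = 839^383 mod 1531.
Repeated squaring: 839^2≡1192, 839^4≡96, 839^8≡30, 839^16≡900, 839^32≡101, 839^64≡1015, 839^128≡1393, 839^256≡672 (mod 1531).
839^383 = 839^(256+64+32+16+8+4+2+1) ≡ 488 (mod 1531).
Check: 488² = 238144 ≡ 839 (mod 1531). The two roots are 488 and 1043.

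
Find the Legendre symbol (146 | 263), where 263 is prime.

Euler's criterion: (146/263) ≡ 146^131 (mod 263).
146^2 ≡ 13 (mod 263)
146^4 ≡ 169 (mod 263)
146^8 ≡ 157 (mod 263)
146^16 ≡ 190 (mod 263)
146^32 ≡ 69 (mod 263)
146^64 ≡ 27 (mod 263)
146^128 ≡ 203 (mod 263)
146^131 = 146^(128+2+1) ≡ 262 (mod 263).
Result is 262 ≡ −1, so (146/263) = −1.

-1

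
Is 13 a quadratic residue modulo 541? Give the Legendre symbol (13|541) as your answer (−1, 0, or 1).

Euler's criterion: (13/541) ≡ 13^270 (mod 541).
13^2 ≡ 169 (mod 541)
13^4 ≡ 429 (mod 541)
13^8 ≡ 101 (mod 541)
13^16 ≡ 463 (mod 541)
13^32 ≡ 133 (mod 541)
13^64 ≡ 377 (mod 541)
13^128 ≡ 387 (mod 541)
13^256 ≡ 453 (mod 541)
13^270 = 13^(256+8+4+2) ≡ 540 (mod 541).
Result is 540 ≡ −1, so (13/541) = −1.

-1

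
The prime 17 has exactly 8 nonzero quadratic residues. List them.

Square k = 1,…,8 (k and 17−k give the same square):
1²=1, 2²=4, 3²=9, 4²=16, 5²≡8, 6²≡2, 7²≡15, 8²≡13 (mod 17).
So the quadratic residues mod 17 are {1, 2, 4, 8, 9, 13, 15, 16}.

1, 2, 4, 8, 9, 13, 15, 16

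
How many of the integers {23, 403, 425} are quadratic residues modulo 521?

1

(23/521) = -1 → non-residue.
(403/521) = +1 → QR.
(425/521) = -1 → non-residue.
Total quadratic residues among the 3: 1.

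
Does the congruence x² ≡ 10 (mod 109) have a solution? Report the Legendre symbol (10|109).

Pull out 2: since 109 ≡ 5 (mod 8), (2/109) = -1.
Reciprocity: 5 ≡ 1 and 109 ≡ 1 (mod 4), so (5/109) = +(109/5).
Reduce top mod 5: now compute (4/5).
Pull out 2^2: since 5 ≡ 5 (mod 8), (2/5) = -1, so (2/5)^2 = +1.
Reached (1/5) = 1. Collecting the sign flips along the way, the symbol is -1.

-1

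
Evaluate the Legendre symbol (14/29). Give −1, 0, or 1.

Pull out 2: since 29 ≡ 5 (mod 8), (2/29) = -1.
Reciprocity: 7 ≡ 3 and 29 ≡ 1 (mod 4), so (7/29) = +(29/7).
Reduce top mod 7: now compute (1/7).
Reached (1/7) = 1. Collecting the sign flips along the way, the symbol is -1.

-1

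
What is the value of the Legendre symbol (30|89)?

Euler's criterion: (30/89) ≡ 30^44 (mod 89).
30^2 ≡ 10 (mod 89)
30^4 ≡ 11 (mod 89)
30^8 ≡ 32 (mod 89)
30^16 ≡ 45 (mod 89)
30^32 ≡ 67 (mod 89)
30^44 = 30^(32+8+4) ≡ 88 (mod 89).
Result is 88 ≡ −1, so (30/89) = −1.

-1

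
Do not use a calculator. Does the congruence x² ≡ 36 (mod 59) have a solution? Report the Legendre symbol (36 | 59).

1

Euler's criterion: (36/59) ≡ 36^29 (mod 59).
36^2 ≡ 57 (mod 59)
36^4 ≡ 4 (mod 59)
36^8 ≡ 16 (mod 59)
36^16 ≡ 20 (mod 59)
36^29 = 36^(16+8+4+1) ≡ 1 (mod 59).
Result is 1, so (36/59) = 1.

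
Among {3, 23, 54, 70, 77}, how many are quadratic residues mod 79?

1

(3/79) = -1 → non-residue.
(23/79) = +1 → QR.
(54/79) = -1 → non-residue.
(70/79) = -1 → non-residue.
(77/79) = -1 → non-residue.
Total quadratic residues among the 5: 1.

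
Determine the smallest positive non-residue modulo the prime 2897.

(2/2897) = +1, so 2 is a residue.
(3/2897) = −1, so 3 is the smallest positive non-residue mod 2897.

3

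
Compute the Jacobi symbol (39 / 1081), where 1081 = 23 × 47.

-1

Reciprocity: 39 ≡ 3 and 1081 ≡ 1 (mod 4), so (39/1081) = +(1081/39).
Reduce top mod 39: now compute (28/39).
Pull out 2^2: since 39 ≡ 7 (mod 8), (2/39) = +1, so (2/39)^2 = +1.
Reciprocity: 7 ≡ 3 and 39 ≡ 3 (mod 4), so (7/39) = −(39/7).
Reduce top mod 7: now compute (4/7).
Pull out 2^2: since 7 ≡ 7 (mod 8), (2/7) = +1, so (2/7)^2 = +1.
Reached (1/7) = 1. Collecting the sign flips along the way, the symbol is -1.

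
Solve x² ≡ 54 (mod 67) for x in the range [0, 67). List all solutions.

Since 67 ≡ 3 (mod 4), a square root of 54 is 54^((67+1)/4) = 54^17 mod 67.
Repeated squaring: 54^2≡35, 54^4≡19, 54^8≡26, 54^16≡6 (mod 67).
54^17 = 54^(16+1) ≡ 56 (mod 67).
Check: 56² = 3136 ≡ 54 (mod 67). The two roots are 11 and 56.

11, 56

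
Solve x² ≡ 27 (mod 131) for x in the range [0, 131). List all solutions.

17, 114

Since 131 ≡ 3 (mod 4), a square root of 27 is 27^((131+1)/4) = 27^33 mod 131.
Repeated squaring: 27^2≡74, 27^4≡105, 27^8≡21, 27^16≡48, 27^32≡77 (mod 131).
27^33 = 27^(32+1) ≡ 114 (mod 131).
Check: 114² = 12996 ≡ 27 (mod 131). The two roots are 17 and 114.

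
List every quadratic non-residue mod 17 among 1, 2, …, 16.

Square k = 1,…,8 (k and 17−k give the same square):
1²=1, 2²=4, 3²=9, 4²=16, 5²≡8, 6²≡2, 7²≡15, 8²≡13 (mod 17).
The residues are {1, 2, 4, 8, 9, 13, 15, 16}; the non-residues are the remaining 8 nonzero classes.

3, 5, 6, 7, 10, 11, 12, 14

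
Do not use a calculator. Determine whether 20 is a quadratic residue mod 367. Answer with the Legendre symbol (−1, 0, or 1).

-1

Pull out 2^2: since 367 ≡ 7 (mod 8), (2/367) = +1, so (2/367)^2 = +1.
Reciprocity: 5 ≡ 1 and 367 ≡ 3 (mod 4), so (5/367) = +(367/5).
Reduce top mod 5: now compute (2/5).
Pull out 2: since 5 ≡ 5 (mod 8), (2/5) = -1.
Reached (1/5) = 1. Collecting the sign flips along the way, the symbol is -1.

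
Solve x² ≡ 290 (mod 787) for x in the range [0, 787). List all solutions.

65, 722

Since 787 ≡ 3 (mod 4), a square root of 290 is 290^((787+1)/4) = 290^197 mod 787.
Repeated squaring: 290^2≡678, 290^4≡76, 290^8≡267, 290^16≡459, 290^32≡552, 290^64≡135, 290^128≡124 (mod 787).
290^197 = 290^(128+64+4+1) ≡ 65 (mod 787).
Check: 65² = 4225 ≡ 290 (mod 787). The two roots are 65 and 722.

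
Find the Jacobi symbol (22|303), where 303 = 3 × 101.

1

Pull out 2: since 303 ≡ 7 (mod 8), (2/303) = +1.
Reciprocity: 11 ≡ 3 and 303 ≡ 3 (mod 4), so (11/303) = −(303/11).
Reduce top mod 11: now compute (6/11).
Pull out 2: since 11 ≡ 3 (mod 8), (2/11) = -1.
Reciprocity: 3 ≡ 3 and 11 ≡ 3 (mod 4), so (3/11) = −(11/3).
Reduce top mod 3: now compute (2/3).
Pull out 2: since 3 ≡ 3 (mod 8), (2/3) = -1.
Reached (1/3) = 1. Collecting the sign flips along the way, the symbol is +1.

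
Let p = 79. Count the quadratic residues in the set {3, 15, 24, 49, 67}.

2

(3/79) = -1 → non-residue.
(15/79) = -1 → non-residue.
(24/79) = -1 → non-residue.
(49/79) = +1 → QR.
(67/79) = +1 → QR.
Total quadratic residues among the 5: 2.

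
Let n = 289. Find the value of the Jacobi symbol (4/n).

Pull out 2^2: since 289 ≡ 1 (mod 8), (2/289) = +1, so (2/289)^2 = +1.
Reached (1/289) = 1. Collecting the sign flips along the way, the symbol is +1.

1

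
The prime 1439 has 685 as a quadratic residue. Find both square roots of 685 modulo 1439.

Since 1439 ≡ 3 (mod 4), a square root of 685 is 685^((1439+1)/4) = 685^360 mod 1439.
Repeated squaring: 685^2≡111, 685^4≡809, 685^8≡1175, 685^16≡624, 685^32≡846, 685^64≡533, 685^128≡606, 685^256≡291 (mod 1439).
685^360 = 685^(256+64+32+8) ≡ 295 (mod 1439).
Check: 295² = 87025 ≡ 685 (mod 1439). The two roots are 295 and 1144.

295, 1144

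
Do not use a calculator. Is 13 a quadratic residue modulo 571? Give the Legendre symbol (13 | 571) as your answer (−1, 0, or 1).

1

Reciprocity: 13 ≡ 1 and 571 ≡ 3 (mod 4), so (13/571) = +(571/13).
Reduce top mod 13: now compute (12/13).
Pull out 2^2: since 13 ≡ 5 (mod 8), (2/13) = -1, so (2/13)^2 = +1.
Reciprocity: 3 ≡ 3 and 13 ≡ 1 (mod 4), so (3/13) = +(13/3).
Reduce top mod 3: now compute (1/3).
Reached (1/3) = 1. Collecting the sign flips along the way, the symbol is +1.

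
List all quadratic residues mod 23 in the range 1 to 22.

Square k = 1,…,11 (k and 23−k give the same square):
1²=1, 2²=4, 3²=9, 4²=16, 5²≡2, 6²≡13, 7²≡3, 8²≡18, 9²≡12, 10²≡8, 11²≡6 (mod 23).
So the quadratic residues mod 23 are {1, 2, 3, 4, 6, 8, 9, 12, 13, 16, 18}.

1,2,3,4,6,8,9,12,13,16,18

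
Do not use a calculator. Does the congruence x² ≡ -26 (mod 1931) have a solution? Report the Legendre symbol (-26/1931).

First reduce: -26 ≡ 1905 (mod 1931).
Reciprocity: 1905 ≡ 1 and 1931 ≡ 3 (mod 4), so (1905/1931) = +(1931/1905).
Reduce top mod 1905: now compute (26/1905).
Pull out 2: since 1905 ≡ 1 (mod 8), (2/1905) = +1.
Reciprocity: 13 ≡ 1 and 1905 ≡ 1 (mod 4), so (13/1905) = +(1905/13).
Reduce top mod 13: now compute (7/13).
Reciprocity: 7 ≡ 3 and 13 ≡ 1 (mod 4), so (7/13) = +(13/7).
Reduce top mod 7: now compute (6/7).
Pull out 2: since 7 ≡ 7 (mod 8), (2/7) = +1.
Reciprocity: 3 ≡ 3 and 7 ≡ 3 (mod 4), so (3/7) = −(7/3).
Reduce top mod 3: now compute (1/3).
Reached (1/3) = 1. Collecting the sign flips along the way, the symbol is -1.

-1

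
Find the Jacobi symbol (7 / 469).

0

Reciprocity: 7 ≡ 3 and 469 ≡ 1 (mod 4), so (7/469) = +(469/7).
Reduce top mod 7: now compute (0/7).
Top reduces to 0: gcd > 1, so the symbol is 0.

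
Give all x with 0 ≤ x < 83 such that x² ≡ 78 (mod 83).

Since 83 ≡ 3 (mod 4), a square root of 78 is 78^((83+1)/4) = 78^21 mod 83.
Repeated squaring: 78^2≡25, 78^4≡44, 78^8≡27, 78^16≡65 (mod 83).
78^21 = 78^(16+4+1) ≡ 59 (mod 83).
Check: 59² = 3481 ≡ 78 (mod 83). The two roots are 24 and 59.

24, 59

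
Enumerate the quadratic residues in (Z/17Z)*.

1,2,4,8,9,13,15,16

Square k = 1,…,8 (k and 17−k give the same square):
1²=1, 2²=4, 3²=9, 4²=16, 5²≡8, 6²≡2, 7²≡15, 8²≡13 (mod 17).
So the quadratic residues mod 17 are {1, 2, 4, 8, 9, 13, 15, 16}.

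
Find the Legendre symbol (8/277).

Euler's criterion: (8/277) ≡ 8^138 (mod 277).
8^2 ≡ 64 (mod 277)
8^4 ≡ 218 (mod 277)
8^8 ≡ 157 (mod 277)
8^16 ≡ 273 (mod 277)
8^32 ≡ 16 (mod 277)
8^64 ≡ 256 (mod 277)
8^128 ≡ 164 (mod 277)
8^138 = 8^(128+8+2) ≡ 276 (mod 277).
Result is 276 ≡ −1, so (8/277) = −1.

-1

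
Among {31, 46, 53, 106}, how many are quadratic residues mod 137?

0

(31/137) = -1 → non-residue.
(46/137) = -1 → non-residue.
(53/137) = -1 → non-residue.
(106/137) = -1 → non-residue.
Total quadratic residues among the 4: 0.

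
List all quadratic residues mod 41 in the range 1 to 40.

1 2 4 5 8 9 10 16 18 20 21 23 25 31 32 33 36 37 39 40

Square k = 1,…,20 (k and 41−k give the same square):
1²=1, 2²=4, 3²=9, 4²=16, 5²=25, 6²=36, 7²≡8, 8²≡23, 9²≡40, 10²≡18, 11²≡39, 12²≡21, 13²≡5, 14²≡32, 15²≡20, 16²≡10, 17²≡2, 18²≡37, 19²≡33, 20²≡31 (mod 41).
So the quadratic residues mod 41 are {1, 2, 4, 5, 8, 9, 10, 16, 18, 20, 21, 23, 25, 31, 32, 33, 36, 37, 39, 40}.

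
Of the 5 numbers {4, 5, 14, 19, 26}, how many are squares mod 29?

(4/29) = +1 → QR.
(5/29) = +1 → QR.
(14/29) = -1 → non-residue.
(19/29) = -1 → non-residue.
(26/29) = -1 → non-residue.
Total quadratic residues among the 5: 2.

2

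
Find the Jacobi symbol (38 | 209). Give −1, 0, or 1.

0

Pull out 2: since 209 ≡ 1 (mod 8), (2/209) = +1.
Reciprocity: 19 ≡ 3 and 209 ≡ 1 (mod 4), so (19/209) = +(209/19).
Reduce top mod 19: now compute (0/19).
Top reduces to 0: gcd > 1, so the symbol is 0.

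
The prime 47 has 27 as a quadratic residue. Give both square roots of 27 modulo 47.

11, 36

Since 47 ≡ 3 (mod 4), a square root of 27 is 27^((47+1)/4) = 27^12 mod 47.
Repeated squaring: 27^2≡24, 27^4≡12, 27^8≡3 (mod 47).
27^12 = 27^(8+4) ≡ 36 (mod 47).
Check: 36² = 1296 ≡ 27 (mod 47). The two roots are 11 and 36.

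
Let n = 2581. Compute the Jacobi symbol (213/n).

1

Reciprocity: 213 ≡ 1 and 2581 ≡ 1 (mod 4), so (213/2581) = +(2581/213).
Reduce top mod 213: now compute (25/213).
Reciprocity: 25 ≡ 1 and 213 ≡ 1 (mod 4), so (25/213) = +(213/25).
Reduce top mod 25: now compute (13/25).
Reciprocity: 13 ≡ 1 and 25 ≡ 1 (mod 4), so (13/25) = +(25/13).
Reduce top mod 13: now compute (12/13).
Pull out 2^2: since 13 ≡ 5 (mod 8), (2/13) = -1, so (2/13)^2 = +1.
Reciprocity: 3 ≡ 3 and 13 ≡ 1 (mod 4), so (3/13) = +(13/3).
Reduce top mod 3: now compute (1/3).
Reached (1/3) = 1. Collecting the sign flips along the way, the symbol is +1.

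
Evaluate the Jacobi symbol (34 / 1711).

-1

Pull out 2: since 1711 ≡ 7 (mod 8), (2/1711) = +1.
Reciprocity: 17 ≡ 1 and 1711 ≡ 3 (mod 4), so (17/1711) = +(1711/17).
Reduce top mod 17: now compute (11/17).
Reciprocity: 11 ≡ 3 and 17 ≡ 1 (mod 4), so (11/17) = +(17/11).
Reduce top mod 11: now compute (6/11).
Pull out 2: since 11 ≡ 3 (mod 8), (2/11) = -1.
Reciprocity: 3 ≡ 3 and 11 ≡ 3 (mod 4), so (3/11) = −(11/3).
Reduce top mod 3: now compute (2/3).
Pull out 2: since 3 ≡ 3 (mod 8), (2/3) = -1.
Reached (1/3) = 1. Collecting the sign flips along the way, the symbol is -1.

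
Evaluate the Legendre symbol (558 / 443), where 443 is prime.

Euler's criterion: (558/443) ≡ 115^221 (mod 443).
115^2 ≡ 378 (mod 443)
115^4 ≡ 238 (mod 443)
115^8 ≡ 383 (mod 443)
115^16 ≡ 56 (mod 443)
115^32 ≡ 35 (mod 443)
115^64 ≡ 339 (mod 443)
115^128 ≡ 184 (mod 443)
115^221 = 115^(128+64+16+8+4+1) ≡ 1 (mod 443).
Result is 1, so (558/443) = 1.

1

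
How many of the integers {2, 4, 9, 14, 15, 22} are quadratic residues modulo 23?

(2/23) = +1 → QR.
(4/23) = +1 → QR.
(9/23) = +1 → QR.
(14/23) = -1 → non-residue.
(15/23) = -1 → non-residue.
(22/23) = -1 → non-residue.
Total quadratic residues among the 6: 3.

3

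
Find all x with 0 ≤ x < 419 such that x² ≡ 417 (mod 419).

Since 419 ≡ 3 (mod 4), a square root of 417 is 417^((419+1)/4) = 417^105 mod 419.
Repeated squaring: 417^2≡4, 417^4≡16, 417^8≡256, 417^16≡172, 417^32≡254, 417^64≡409 (mod 419).
417^105 = 417^(64+32+8+1) ≡ 323 (mod 419).
Check: 323² = 104329 ≡ 417 (mod 419). The two roots are 96 and 323.

96, 323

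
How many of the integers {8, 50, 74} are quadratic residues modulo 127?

3

(8/127) = +1 → QR.
(50/127) = +1 → QR.
(74/127) = +1 → QR.
Total quadratic residues among the 3: 3.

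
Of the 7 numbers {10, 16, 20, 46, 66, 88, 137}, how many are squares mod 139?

5

(10/139) = -1 → non-residue.
(16/139) = +1 → QR.
(20/139) = +1 → QR.
(46/139) = +1 → QR.
(66/139) = +1 → QR.
(88/139) = -1 → non-residue.
(137/139) = +1 → QR.
Total quadratic residues among the 7: 5.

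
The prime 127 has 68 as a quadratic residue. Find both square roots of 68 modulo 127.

24, 103

Since 127 ≡ 3 (mod 4), a square root of 68 is 68^((127+1)/4) = 68^32 mod 127.
Repeated squaring: 68^2≡52, 68^4≡37, 68^8≡99, 68^16≡22, 68^32≡103 (mod 127).
68^32 = 68^(32) ≡ 103 (mod 127).
Check: 103² = 10609 ≡ 68 (mod 127). The two roots are 24 and 103.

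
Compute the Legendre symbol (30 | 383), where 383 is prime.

-1

Pull out 2: since 383 ≡ 7 (mod 8), (2/383) = +1.
Reciprocity: 15 ≡ 3 and 383 ≡ 3 (mod 4), so (15/383) = −(383/15).
Reduce top mod 15: now compute (8/15).
Pull out 2^3: since 15 ≡ 7 (mod 8), (2/15) = +1, so (2/15)^3 = +1.
Reached (1/15) = 1. Collecting the sign flips along the way, the symbol is -1.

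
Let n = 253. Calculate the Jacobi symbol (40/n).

Pull out 2^3: since 253 ≡ 5 (mod 8), (2/253) = -1, so (2/253)^3 = -1.
Reciprocity: 5 ≡ 1 and 253 ≡ 1 (mod 4), so (5/253) = +(253/5).
Reduce top mod 5: now compute (3/5).
Reciprocity: 3 ≡ 3 and 5 ≡ 1 (mod 4), so (3/5) = +(5/3).
Reduce top mod 3: now compute (2/3).
Pull out 2: since 3 ≡ 3 (mod 8), (2/3) = -1.
Reached (1/3) = 1. Collecting the sign flips along the way, the symbol is +1.

1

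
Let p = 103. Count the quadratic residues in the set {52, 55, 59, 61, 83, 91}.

(52/103) = +1 → QR.
(55/103) = +1 → QR.
(59/103) = +1 → QR.
(61/103) = +1 → QR.
(83/103) = +1 → QR.
(91/103) = +1 → QR.
Total quadratic residues among the 6: 6.

6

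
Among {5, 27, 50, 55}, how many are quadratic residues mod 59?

(5/59) = +1 → QR.
(27/59) = +1 → QR.
(50/59) = -1 → non-residue.
(55/59) = -1 → non-residue.
Total quadratic residues among the 4: 2.

2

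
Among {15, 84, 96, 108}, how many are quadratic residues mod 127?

(15/127) = +1 → QR.
(84/127) = +1 → QR.
(96/127) = -1 → non-residue.
(108/127) = -1 → non-residue.
Total quadratic residues among the 4: 2.

2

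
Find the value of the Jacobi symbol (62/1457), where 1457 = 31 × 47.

Pull out 2: since 1457 ≡ 1 (mod 8), (2/1457) = +1.
Reciprocity: 31 ≡ 3 and 1457 ≡ 1 (mod 4), so (31/1457) = +(1457/31).
Reduce top mod 31: now compute (0/31).
Top reduces to 0: gcd > 1, so the symbol is 0.

0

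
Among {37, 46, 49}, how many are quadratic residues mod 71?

(37/71) = +1 → QR.
(46/71) = -1 → non-residue.
(49/71) = +1 → QR.
Total quadratic residues among the 3: 2.

2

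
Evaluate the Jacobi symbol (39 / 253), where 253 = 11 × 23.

Reciprocity: 39 ≡ 3 and 253 ≡ 1 (mod 4), so (39/253) = +(253/39).
Reduce top mod 39: now compute (19/39).
Reciprocity: 19 ≡ 3 and 39 ≡ 3 (mod 4), so (19/39) = −(39/19).
Reduce top mod 19: now compute (1/19).
Reached (1/19) = 1. Collecting the sign flips along the way, the symbol is -1.

-1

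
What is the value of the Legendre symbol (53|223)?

Reciprocity: 53 ≡ 1 and 223 ≡ 3 (mod 4), so (53/223) = +(223/53).
Reduce top mod 53: now compute (11/53).
Reciprocity: 11 ≡ 3 and 53 ≡ 1 (mod 4), so (11/53) = +(53/11).
Reduce top mod 11: now compute (9/11).
Reciprocity: 9 ≡ 1 and 11 ≡ 3 (mod 4), so (9/11) = +(11/9).
Reduce top mod 9: now compute (2/9).
Pull out 2: since 9 ≡ 1 (mod 8), (2/9) = +1.
Reached (1/9) = 1. Collecting the sign flips along the way, the symbol is +1.

1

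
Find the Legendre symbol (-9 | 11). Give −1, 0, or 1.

-1

Euler's criterion: (-9/11) ≡ 2^5 (mod 11).
2^2 ≡ 4 (mod 11)
2^4 ≡ 5 (mod 11)
2^5 = 2^(4+1) ≡ 10 (mod 11).
Result is 10 ≡ −1, so (-9/11) = −1.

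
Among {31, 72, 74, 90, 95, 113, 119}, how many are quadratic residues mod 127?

(31/127) = +1 → QR.
(72/127) = +1 → QR.
(74/127) = +1 → QR.
(90/127) = -1 → non-residue.
(95/127) = -1 → non-residue.
(113/127) = +1 → QR.
(119/127) = -1 → non-residue.
Total quadratic residues among the 7: 4.

4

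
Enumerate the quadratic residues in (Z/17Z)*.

Square k = 1,…,8 (k and 17−k give the same square):
1²=1, 2²=4, 3²=9, 4²=16, 5²≡8, 6²≡2, 7²≡15, 8²≡13 (mod 17).
So the quadratic residues mod 17 are {1, 2, 4, 8, 9, 13, 15, 16}.

1 2 4 8 9 13 15 16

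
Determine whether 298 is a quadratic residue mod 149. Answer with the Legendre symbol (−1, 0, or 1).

0

First reduce: 298 ≡ 0 (mod 149).
Top reduces to 0: gcd > 1, so the symbol is 0.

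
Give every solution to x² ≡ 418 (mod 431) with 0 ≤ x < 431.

121, 310

Since 431 ≡ 3 (mod 4), a square root of 418 is 418^((431+1)/4) = 418^108 mod 431.
Repeated squaring: 418^2≡169, 418^4≡115, 418^8≡295, 418^16≡394, 418^32≡76, 418^64≡173 (mod 431).
418^108 = 418^(64+32+8+4) ≡ 121 (mod 431).
Check: 121² = 14641 ≡ 418 (mod 431). The two roots are 121 and 310.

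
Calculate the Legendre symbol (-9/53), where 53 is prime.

1

First reduce: -9 ≡ 44 (mod 53).
Pull out 2^2: since 53 ≡ 5 (mod 8), (2/53) = -1, so (2/53)^2 = +1.
Reciprocity: 11 ≡ 3 and 53 ≡ 1 (mod 4), so (11/53) = +(53/11).
Reduce top mod 11: now compute (9/11).
Reciprocity: 9 ≡ 1 and 11 ≡ 3 (mod 4), so (9/11) = +(11/9).
Reduce top mod 9: now compute (2/9).
Pull out 2: since 9 ≡ 1 (mod 8), (2/9) = +1.
Reached (1/9) = 1. Collecting the sign flips along the way, the symbol is +1.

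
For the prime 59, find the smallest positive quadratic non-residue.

(2/59) = −1, so 2 is the smallest positive non-residue mod 59.

2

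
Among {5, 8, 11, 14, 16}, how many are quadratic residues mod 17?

2

(5/17) = -1 → non-residue.
(8/17) = +1 → QR.
(11/17) = -1 → non-residue.
(14/17) = -1 → non-residue.
(16/17) = +1 → QR.
Total quadratic residues among the 5: 2.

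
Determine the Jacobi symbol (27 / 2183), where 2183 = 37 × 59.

Reciprocity: 27 ≡ 3 and 2183 ≡ 3 (mod 4), so (27/2183) = −(2183/27).
Reduce top mod 27: now compute (23/27).
Reciprocity: 23 ≡ 3 and 27 ≡ 3 (mod 4), so (23/27) = −(27/23).
Reduce top mod 23: now compute (4/23).
Pull out 2^2: since 23 ≡ 7 (mod 8), (2/23) = +1, so (2/23)^2 = +1.
Reached (1/23) = 1. Collecting the sign flips along the way, the symbol is +1.

1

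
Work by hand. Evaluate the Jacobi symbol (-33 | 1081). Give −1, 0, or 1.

First reduce: -33 ≡ 1048 (mod 1081).
Pull out 2^3: since 1081 ≡ 1 (mod 8), (2/1081) = +1, so (2/1081)^3 = +1.
Reciprocity: 131 ≡ 3 and 1081 ≡ 1 (mod 4), so (131/1081) = +(1081/131).
Reduce top mod 131: now compute (33/131).
Reciprocity: 33 ≡ 1 and 131 ≡ 3 (mod 4), so (33/131) = +(131/33).
Reduce top mod 33: now compute (32/33).
Pull out 2^5: since 33 ≡ 1 (mod 8), (2/33) = +1, so (2/33)^5 = +1.
Reached (1/33) = 1. Collecting the sign flips along the way, the symbol is +1.

1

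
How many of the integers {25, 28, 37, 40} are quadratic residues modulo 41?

(25/41) = +1 → QR.
(28/41) = -1 → non-residue.
(37/41) = +1 → QR.
(40/41) = +1 → QR.
Total quadratic residues among the 4: 3.

3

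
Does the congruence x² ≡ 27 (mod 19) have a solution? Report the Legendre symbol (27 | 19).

-1

First reduce: 27 ≡ 8 (mod 19).
Pull out 2^3: since 19 ≡ 3 (mod 8), (2/19) = -1, so (2/19)^3 = -1.
Reached (1/19) = 1. Collecting the sign flips along the way, the symbol is -1.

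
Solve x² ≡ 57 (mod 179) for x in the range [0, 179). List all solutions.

Since 179 ≡ 3 (mod 4), a square root of 57 is 57^((179+1)/4) = 57^45 mod 179.
Repeated squaring: 57^2≡27, 57^4≡13, 57^8≡169, 57^16≡100, 57^32≡155 (mod 179).
57^45 = 57^(32+8+4+1) ≡ 93 (mod 179).
Check: 93² = 8649 ≡ 57 (mod 179). The two roots are 86 and 93.

86, 93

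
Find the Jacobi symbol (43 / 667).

Reciprocity: 43 ≡ 3 and 667 ≡ 3 (mod 4), so (43/667) = −(667/43).
Reduce top mod 43: now compute (22/43).
Pull out 2: since 43 ≡ 3 (mod 8), (2/43) = -1.
Reciprocity: 11 ≡ 3 and 43 ≡ 3 (mod 4), so (11/43) = −(43/11).
Reduce top mod 11: now compute (10/11).
Pull out 2: since 11 ≡ 3 (mod 8), (2/11) = -1.
Reciprocity: 5 ≡ 1 and 11 ≡ 3 (mod 4), so (5/11) = +(11/5).
Reduce top mod 5: now compute (1/5).
Reached (1/5) = 1. Collecting the sign flips along the way, the symbol is +1.

1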